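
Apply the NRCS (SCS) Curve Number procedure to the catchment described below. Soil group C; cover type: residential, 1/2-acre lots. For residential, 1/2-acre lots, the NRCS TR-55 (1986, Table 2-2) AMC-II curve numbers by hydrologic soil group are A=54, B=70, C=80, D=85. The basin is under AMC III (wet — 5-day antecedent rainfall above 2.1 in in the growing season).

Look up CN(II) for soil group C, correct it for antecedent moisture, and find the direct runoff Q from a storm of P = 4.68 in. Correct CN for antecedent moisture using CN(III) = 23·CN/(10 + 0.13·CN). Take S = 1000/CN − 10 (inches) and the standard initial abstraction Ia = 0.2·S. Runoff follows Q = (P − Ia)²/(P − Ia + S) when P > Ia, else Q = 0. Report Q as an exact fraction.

NRCS table: residential, 1/2-acre lots, soil group C → CN(II) = 80
Wet (AMC III): CN(III) = 23·80/(10 + 0.13·80) = 1840/(102/5) = 4600/51 ≈ 90.196
Max retention: S = 1000/(4600/51) − 10 = 25/23 in (≈ 1.087 in)
Ia = 0.2·(25/23) = 5/23 in ≈ 0.217 in
Since P=4.680 > Ia=0.217: effective rainfall P−Ia = 2566/575 in
Runoff Q = (P−Ia)²/(P−Ia+S) = (4.463)²/(4.463+1.087) = 6584356/1834825 ≈ 3.589 in

Q = 6584356/1834825 in ≈ 3.589 in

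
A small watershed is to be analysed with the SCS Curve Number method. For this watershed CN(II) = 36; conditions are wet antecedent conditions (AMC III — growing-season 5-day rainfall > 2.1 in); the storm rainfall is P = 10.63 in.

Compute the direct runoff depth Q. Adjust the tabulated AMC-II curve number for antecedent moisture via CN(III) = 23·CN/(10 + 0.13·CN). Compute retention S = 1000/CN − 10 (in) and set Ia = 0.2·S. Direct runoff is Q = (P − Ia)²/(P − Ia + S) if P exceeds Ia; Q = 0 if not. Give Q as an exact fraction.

Q = 35359417681/7204448700 in ≈ 4.908 in

Wet (AMC III): CN(III) = 23·36/(10 + 0.13·36) = 828/(367/25) = 20700/367 ≈ 56.403
Retention S: 1000/CN − 10 with CN=56.403 → S = 1600/207 ≈ 7.729 in
Initial abstraction Ia = S/5 = (1600/207)/5 = 320/207 ≈ 1.546 in
Since P=10.630 > Ia=1.546: effective rainfall P−Ia = 188041/20700 in
Q: (188041/20700)² ÷ (348041/20700) = 35359417681/7204448700 in (≈ 4.908 in)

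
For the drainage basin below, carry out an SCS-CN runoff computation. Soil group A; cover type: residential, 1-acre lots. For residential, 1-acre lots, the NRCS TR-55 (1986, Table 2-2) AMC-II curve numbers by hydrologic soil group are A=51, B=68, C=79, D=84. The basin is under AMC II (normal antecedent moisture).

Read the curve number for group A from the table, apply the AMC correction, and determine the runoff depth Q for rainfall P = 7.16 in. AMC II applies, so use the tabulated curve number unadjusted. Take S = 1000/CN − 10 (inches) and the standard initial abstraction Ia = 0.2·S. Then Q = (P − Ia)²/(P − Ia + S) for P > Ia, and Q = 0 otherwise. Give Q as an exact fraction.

NRCS table: residential, 1-acre lots, soil group A → CN(II) = 51
Average conditions: CN = 51 (no AMC adjustment).
Max retention: S = 1000/51 − 10 = 490/51 in (≈ 9.608 in)
Ia = 0.2S: 0.2·9.608 = 1.922 in (exactly 98/51)
Since P=7.160 > Ia=1.922: effective rainfall P−Ia = 6679/1275 in
Q: (6679/1275)² ÷ (18929/1275) = 44609041/24134475 in (≈ 1.848 in)

Q = 44609041/24134475 in ≈ 1.848 in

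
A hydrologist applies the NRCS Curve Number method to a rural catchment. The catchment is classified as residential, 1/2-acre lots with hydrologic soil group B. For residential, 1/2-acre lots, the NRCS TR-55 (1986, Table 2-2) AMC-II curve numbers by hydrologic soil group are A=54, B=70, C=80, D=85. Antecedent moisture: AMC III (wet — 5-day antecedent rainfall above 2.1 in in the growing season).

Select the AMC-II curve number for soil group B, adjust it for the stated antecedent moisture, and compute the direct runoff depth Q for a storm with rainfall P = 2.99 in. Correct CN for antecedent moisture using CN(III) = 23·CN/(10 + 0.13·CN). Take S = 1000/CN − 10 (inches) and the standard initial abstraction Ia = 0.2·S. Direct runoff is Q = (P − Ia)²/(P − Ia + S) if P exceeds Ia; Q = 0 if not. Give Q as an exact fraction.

Q = 1775695321/1161437900 in ≈ 1.529 in

NRCS table: residential, 1/2-acre lots, soil group B → CN(II) = 70
Wet (AMC III): CN(III) = 23·70/(10 + 0.13·70) = 1610/(191/10) = 16100/191 ≈ 84.293
Max retention: S = 1000/(16100/191) − 10 = 300/161 in (≈ 1.863 in)
Ia = 0.2·(300/161) = 60/161 in ≈ 0.373 in
P − Ia = 2.990 − 0.373 = 42139/16100 ≈ 2.617 in (> 0, runoff occurs)
Q = (42139/16100)²/((42139/16100) + 300/161) = (1775695321/259210000)/(72139/16100) = 1775695321/1161437900 in ≈ 1.529 in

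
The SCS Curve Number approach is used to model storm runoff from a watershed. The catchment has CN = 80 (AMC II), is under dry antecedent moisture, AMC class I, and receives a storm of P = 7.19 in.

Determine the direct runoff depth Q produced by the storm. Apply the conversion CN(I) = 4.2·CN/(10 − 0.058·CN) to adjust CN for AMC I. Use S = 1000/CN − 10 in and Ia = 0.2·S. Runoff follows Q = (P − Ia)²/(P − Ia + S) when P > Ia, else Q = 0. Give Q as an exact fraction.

Q = 158734801/52707900 in ≈ 3.012 in

Adjust CN=80 to AMC I: 4.2·80/(10 − 0.058·80) → 336 ÷ (134/25) = 4200/67 ≈ 62.687
Retention S: 1000/CN − 10 with CN=62.687 → S = 125/21 ≈ 5.952 in
Ia = 0.2·(125/21) = 25/21 in ≈ 1.190 in
Since P=7.190 > Ia=1.190: effective rainfall P−Ia = 12599/2100 in
Runoff Q = (P−Ia)²/(P−Ia+S) = (6.000)²/(6.000+5.952) = 158734801/52707900 ≈ 3.012 in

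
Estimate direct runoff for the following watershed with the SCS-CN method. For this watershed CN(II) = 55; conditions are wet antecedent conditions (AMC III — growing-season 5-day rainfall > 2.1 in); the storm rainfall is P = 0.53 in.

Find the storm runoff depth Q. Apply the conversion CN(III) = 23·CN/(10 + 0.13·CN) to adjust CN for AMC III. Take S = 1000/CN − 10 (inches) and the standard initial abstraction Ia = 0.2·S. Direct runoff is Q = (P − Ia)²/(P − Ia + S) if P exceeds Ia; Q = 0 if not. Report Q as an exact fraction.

Q = 0 in ≈ 0.000 in

Wet (AMC III): CN(III) = 23·55/(10 + 0.13·55) = 1265/(343/20) = 25300/343 ≈ 73.761
Max retention: S = 1000/(25300/343) − 10 = 900/253 in (≈ 3.557 in)
Ia = 0.2S: 0.2·3.557 = 0.711 in (exactly 180/253)
P = 0.530 ≤ Ia = 0.711 in: entire storm abstracted, Q = 0.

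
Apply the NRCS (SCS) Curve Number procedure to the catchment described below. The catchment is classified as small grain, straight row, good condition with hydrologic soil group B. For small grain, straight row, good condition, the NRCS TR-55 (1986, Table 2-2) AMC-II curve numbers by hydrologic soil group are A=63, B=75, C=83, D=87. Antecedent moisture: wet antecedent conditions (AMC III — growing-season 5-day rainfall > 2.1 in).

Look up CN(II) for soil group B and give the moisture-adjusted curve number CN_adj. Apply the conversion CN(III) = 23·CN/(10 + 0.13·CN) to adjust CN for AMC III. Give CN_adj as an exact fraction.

NRCS table: small grain, straight row, good condition, soil group B → CN(II) = 75
CN(III) from CN(II)=75: (23·75)/(10 + 0.13·75) = 6900/79 ≈ 87.342

CN_adj = 6900/79 ≈ 87.342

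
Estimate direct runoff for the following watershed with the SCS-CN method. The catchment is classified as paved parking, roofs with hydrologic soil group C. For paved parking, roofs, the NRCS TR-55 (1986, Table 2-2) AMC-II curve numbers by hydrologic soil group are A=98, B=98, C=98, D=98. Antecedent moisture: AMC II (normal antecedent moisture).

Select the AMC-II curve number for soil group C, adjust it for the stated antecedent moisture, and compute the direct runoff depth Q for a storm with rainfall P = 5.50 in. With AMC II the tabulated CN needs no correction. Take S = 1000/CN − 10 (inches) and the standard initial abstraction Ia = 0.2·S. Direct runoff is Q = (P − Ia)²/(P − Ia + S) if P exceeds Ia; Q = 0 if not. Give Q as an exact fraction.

NRCS table: paved parking, roofs, soil group C → CN(II) = 98
CN(II) = 98; AMC II needs no correction.
S = 1000/98 − 10 = 10/49 in ≈ 0.204 in
Ia = 0.2S: 0.2·0.204 = 0.041 in (exactly 2/49)
Since P=5.500 > Ia=0.041: effective rainfall P−Ia = 535/98 in
Runoff Q = (P−Ia)²/(P−Ia+S) = (5.459)²/(5.459+0.204) = 57245/10878 ≈ 5.262 in

Q = 57245/10878 in ≈ 5.262 in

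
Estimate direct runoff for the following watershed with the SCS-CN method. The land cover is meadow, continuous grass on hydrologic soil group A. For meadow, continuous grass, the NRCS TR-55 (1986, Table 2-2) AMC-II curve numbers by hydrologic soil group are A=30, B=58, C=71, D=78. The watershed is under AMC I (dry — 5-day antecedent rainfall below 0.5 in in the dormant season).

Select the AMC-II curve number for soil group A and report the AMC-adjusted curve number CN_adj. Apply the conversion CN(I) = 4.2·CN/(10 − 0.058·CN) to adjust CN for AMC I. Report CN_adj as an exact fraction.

NRCS table: meadow, continuous grass, soil group A → CN(II) = 30
CN(I) from CN(II)=30: (4.2·30)/(10 − 0.058·30) = 900/59 ≈ 15.254

CN_adj = 900/59 ≈ 15.254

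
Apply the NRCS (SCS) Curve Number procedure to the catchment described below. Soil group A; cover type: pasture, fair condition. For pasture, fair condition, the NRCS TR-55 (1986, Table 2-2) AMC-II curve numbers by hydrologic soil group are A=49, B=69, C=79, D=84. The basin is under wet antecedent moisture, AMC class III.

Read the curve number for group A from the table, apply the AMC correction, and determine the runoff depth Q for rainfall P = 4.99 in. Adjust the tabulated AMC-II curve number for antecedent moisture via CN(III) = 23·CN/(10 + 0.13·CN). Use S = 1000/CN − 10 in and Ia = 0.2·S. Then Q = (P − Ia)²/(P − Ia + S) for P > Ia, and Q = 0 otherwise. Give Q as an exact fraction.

Q = 211943299129/109361037100 in ≈ 1.938 in

NRCS table: pasture, fair condition, soil group A → CN(II) = 49
Wet (AMC III): CN(III) = 23·49/(10 + 0.13·49) = 1127/(1637/100) = 112700/1637 ≈ 68.845
S = 1000/(112700/1637) − 10 = 5100/1127 in ≈ 4.525 in
Initial abstraction Ia = S/5 = (5100/1127)/5 = 1020/1127 ≈ 0.905 in
Excess rainfall: 4.990 − 0.905 = 4.085 in; P > Ia so Q > 0
Q: (460373/112700)² ÷ (970373/112700) = 211943299129/109361037100 in (≈ 1.938 in)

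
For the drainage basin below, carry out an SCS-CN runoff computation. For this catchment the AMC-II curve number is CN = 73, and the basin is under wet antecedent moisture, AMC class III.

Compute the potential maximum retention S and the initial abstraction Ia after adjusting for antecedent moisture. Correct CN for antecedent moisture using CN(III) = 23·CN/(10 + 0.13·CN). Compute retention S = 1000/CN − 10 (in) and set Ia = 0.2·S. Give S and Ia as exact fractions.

Adjust CN=73 to AMC III: 23·73/(10 + 0.13·73) → 1679 ÷ (1949/100) = 167900/1949 ≈ 86.147
Max retention: S = 1000/(167900/1949) − 10 = 2700/1679 in (≈ 1.608 in)
Ia = 0.2·(2700/1679) = 540/1679 in ≈ 0.322 in

S = 2700/1679 in ≈ 1.608 in; Ia = 540/1679 in ≈ 0.322 in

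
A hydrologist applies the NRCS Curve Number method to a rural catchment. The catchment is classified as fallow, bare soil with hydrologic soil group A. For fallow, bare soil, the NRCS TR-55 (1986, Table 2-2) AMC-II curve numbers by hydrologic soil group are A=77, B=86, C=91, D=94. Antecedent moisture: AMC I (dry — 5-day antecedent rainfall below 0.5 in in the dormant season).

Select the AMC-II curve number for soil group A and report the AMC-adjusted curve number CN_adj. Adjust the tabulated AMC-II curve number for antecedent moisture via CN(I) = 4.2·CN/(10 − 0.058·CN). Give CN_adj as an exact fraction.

NRCS table: fallow, bare soil, soil group A → CN(II) = 77
CN(I) from CN(II)=77: (4.2·77)/(10 − 0.058·77) = 161700/2767 ≈ 58.439

CN_adj = 161700/2767 ≈ 58.439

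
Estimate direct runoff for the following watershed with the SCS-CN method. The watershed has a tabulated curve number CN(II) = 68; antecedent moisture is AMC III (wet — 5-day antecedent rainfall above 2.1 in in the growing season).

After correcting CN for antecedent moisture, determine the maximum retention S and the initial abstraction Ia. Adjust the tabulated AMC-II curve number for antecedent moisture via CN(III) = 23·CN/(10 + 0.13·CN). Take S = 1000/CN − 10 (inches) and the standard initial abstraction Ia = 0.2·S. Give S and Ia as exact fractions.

S = 800/391 in ≈ 2.046 in; Ia = 160/391 in ≈ 0.409 in

CN(III) from CN(II)=68: (23·68)/(10 + 0.13·68) = 39100/471 ≈ 83.015
Retention S: 1000/CN − 10 with CN=83.015 → S = 800/391 ≈ 2.046 in
Ia = 0.2S: 0.2·2.046 = 0.409 in (exactly 160/391)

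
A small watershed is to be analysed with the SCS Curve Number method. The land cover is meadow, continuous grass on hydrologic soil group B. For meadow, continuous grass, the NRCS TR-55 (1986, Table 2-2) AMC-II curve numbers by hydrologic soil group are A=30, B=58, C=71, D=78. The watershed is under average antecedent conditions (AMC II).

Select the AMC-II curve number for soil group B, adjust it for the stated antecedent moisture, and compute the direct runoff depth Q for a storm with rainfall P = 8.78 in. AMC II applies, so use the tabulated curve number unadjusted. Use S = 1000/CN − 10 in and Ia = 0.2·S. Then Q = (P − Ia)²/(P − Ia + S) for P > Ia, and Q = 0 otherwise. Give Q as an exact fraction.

NRCS table: meadow, continuous grass, soil group B → CN(II) = 58
Average conditions: CN = 58 (no AMC adjustment).
Retention S: 1000/CN − 10 with CN=58.000 → S = 210/29 ≈ 7.241 in
Ia = 0.2S: 0.2·7.241 = 1.448 in (exactly 42/29)
Excess rainfall: 8.780 − 1.448 = 7.332 in; P > Ia so Q > 0
Runoff Q = (P−Ia)²/(P−Ia+S) = (7.332)²/(7.332+7.241) = 113018161/30639950 ≈ 3.689 in

Q = 113018161/30639950 in ≈ 3.689 in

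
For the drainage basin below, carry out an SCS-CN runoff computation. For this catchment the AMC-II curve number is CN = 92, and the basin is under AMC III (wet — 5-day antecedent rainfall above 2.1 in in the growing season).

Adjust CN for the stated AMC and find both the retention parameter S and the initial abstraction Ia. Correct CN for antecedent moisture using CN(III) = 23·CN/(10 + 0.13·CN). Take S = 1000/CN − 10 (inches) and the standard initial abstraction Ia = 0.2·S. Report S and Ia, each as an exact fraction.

Wet (AMC III): CN(III) = 23·92/(10 + 0.13·92) = 2116/(549/25) = 52900/549 ≈ 96.357
S = 1000/(52900/549) − 10 = 200/529 in ≈ 0.378 in
Ia = 0.2S: 0.2·0.378 = 0.076 in (exactly 40/529)

S = 200/529 in ≈ 0.378 in; Ia = 40/529 in ≈ 0.076 in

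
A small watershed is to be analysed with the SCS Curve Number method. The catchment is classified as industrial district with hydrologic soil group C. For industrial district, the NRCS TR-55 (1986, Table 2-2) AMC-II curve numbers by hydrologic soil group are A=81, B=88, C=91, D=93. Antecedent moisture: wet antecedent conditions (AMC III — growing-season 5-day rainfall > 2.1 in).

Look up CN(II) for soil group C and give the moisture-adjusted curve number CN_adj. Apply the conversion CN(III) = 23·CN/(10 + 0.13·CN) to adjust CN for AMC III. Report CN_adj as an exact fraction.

NRCS table: industrial district, soil group C → CN(II) = 91
Adjust CN=91 to AMC III: 23·91/(10 + 0.13·91) → 2093 ÷ (2183/100) = 209300/2183 ≈ 95.877

CN_adj = 209300/2183 ≈ 95.877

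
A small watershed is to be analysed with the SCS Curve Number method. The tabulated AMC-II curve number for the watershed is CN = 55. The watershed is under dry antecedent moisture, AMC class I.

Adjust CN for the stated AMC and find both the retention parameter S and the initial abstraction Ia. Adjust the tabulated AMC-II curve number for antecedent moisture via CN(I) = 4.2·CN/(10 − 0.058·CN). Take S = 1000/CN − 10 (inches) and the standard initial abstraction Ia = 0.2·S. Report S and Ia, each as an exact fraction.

S = 1500/77 in ≈ 19.481 in; Ia = 300/77 in ≈ 3.896 in

Dry (AMC I): CN(I) = 4.2·55/(10 − 0.058·55) = 231/(681/100) = 7700/227 ≈ 33.921
Retention S: 1000/CN − 10 with CN=33.921 → S = 1500/77 ≈ 19.481 in
Initial abstraction Ia = S/5 = (1500/77)/5 = 300/77 ≈ 3.896 in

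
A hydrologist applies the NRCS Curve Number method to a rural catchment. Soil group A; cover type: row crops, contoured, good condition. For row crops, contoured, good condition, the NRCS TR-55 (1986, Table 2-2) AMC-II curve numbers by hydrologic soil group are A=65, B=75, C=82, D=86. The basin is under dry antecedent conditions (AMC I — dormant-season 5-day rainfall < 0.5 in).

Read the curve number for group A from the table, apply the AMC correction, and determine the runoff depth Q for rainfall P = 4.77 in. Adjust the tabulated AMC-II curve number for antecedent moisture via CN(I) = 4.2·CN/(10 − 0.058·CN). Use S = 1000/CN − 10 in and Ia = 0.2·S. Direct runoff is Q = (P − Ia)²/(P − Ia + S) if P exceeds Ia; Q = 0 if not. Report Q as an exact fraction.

NRCS table: row crops, contoured, good condition, soil group A → CN(II) = 65
Dry (AMC I): CN(I) = 4.2·65/(10 − 0.058·65) = 273/(623/100) = 3900/89 ≈ 43.820
Max retention: S = 1000/(3900/89) − 10 = 500/39 in (≈ 12.821 in)
Initial abstraction Ia = S/5 = (500/39)/5 = 100/39 ≈ 2.564 in
Since P=4.770 > Ia=2.564: effective rainfall P−Ia = 8603/3900 in
Runoff Q = (P−Ia)²/(P−Ia+S) = (2.206)²/(2.206+12.821) = 74011609/228551700 ≈ 0.324 in

Q = 74011609/228551700 in ≈ 0.324 in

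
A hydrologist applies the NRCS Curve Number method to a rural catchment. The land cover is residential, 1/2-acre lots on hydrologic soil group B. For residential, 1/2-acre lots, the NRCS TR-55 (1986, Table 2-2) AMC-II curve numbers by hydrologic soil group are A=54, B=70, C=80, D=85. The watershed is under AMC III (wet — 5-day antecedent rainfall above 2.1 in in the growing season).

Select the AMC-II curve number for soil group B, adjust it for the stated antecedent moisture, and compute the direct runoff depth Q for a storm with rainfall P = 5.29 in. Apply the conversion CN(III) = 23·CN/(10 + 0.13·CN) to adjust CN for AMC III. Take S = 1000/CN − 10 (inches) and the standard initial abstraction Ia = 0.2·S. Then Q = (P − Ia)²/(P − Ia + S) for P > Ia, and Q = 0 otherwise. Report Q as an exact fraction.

Q = 6267730561/1757620900 in ≈ 3.566 in

NRCS table: residential, 1/2-acre lots, soil group B → CN(II) = 70
Adjust CN=70 to AMC III: 23·70/(10 + 0.13·70) → 1610 ÷ (191/10) = 16100/191 ≈ 84.293
Retention S: 1000/CN − 10 with CN=84.293 → S = 300/161 ≈ 1.863 in
Ia = 0.2S: 0.2·1.863 = 0.373 in (exactly 60/161)
Since P=5.290 > Ia=0.373: effective rainfall P−Ia = 79169/16100 in
Runoff Q = (P−Ia)²/(P−Ia+S) = (4.917)²/(4.917+1.863) = 6267730561/1757620900 ≈ 3.566 in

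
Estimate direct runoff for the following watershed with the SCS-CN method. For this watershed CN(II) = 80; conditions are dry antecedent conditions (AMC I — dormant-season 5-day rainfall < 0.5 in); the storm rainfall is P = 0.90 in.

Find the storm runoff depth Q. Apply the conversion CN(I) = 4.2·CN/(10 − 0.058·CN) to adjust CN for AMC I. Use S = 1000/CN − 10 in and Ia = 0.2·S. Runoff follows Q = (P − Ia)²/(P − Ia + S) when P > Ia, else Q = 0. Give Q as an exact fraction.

Q = 0 in ≈ 0.000 in

Dry (AMC I): CN(I) = 4.2·80/(10 − 0.058·80) = 336/(134/25) = 4200/67 ≈ 62.687
Max retention: S = 1000/(4200/67) − 10 = 125/21 in (≈ 5.952 in)
Ia = 0.2·(125/21) = 25/21 in ≈ 1.190 in
P = 0.900 ≤ Ia = 1.190 in: entire storm abstracted, Q = 0.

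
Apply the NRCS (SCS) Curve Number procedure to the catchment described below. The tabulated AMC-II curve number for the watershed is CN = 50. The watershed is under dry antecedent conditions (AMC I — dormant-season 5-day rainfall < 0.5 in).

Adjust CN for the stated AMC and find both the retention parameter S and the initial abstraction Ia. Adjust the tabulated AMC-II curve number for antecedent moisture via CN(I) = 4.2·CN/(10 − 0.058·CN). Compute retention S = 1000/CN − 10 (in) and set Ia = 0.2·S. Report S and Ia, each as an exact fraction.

S = 500/21 in ≈ 23.810 in; Ia = 100/21 in ≈ 4.762 in

Adjust CN=50 to AMC I: 4.2·50/(10 − 0.058·50) → 210 ÷ (71/10) = 2100/71 ≈ 29.577
S = 1000/(2100/71) − 10 = 500/21 in ≈ 23.810 in
Initial abstraction Ia = S/5 = (500/21)/5 = 100/21 ≈ 4.762 in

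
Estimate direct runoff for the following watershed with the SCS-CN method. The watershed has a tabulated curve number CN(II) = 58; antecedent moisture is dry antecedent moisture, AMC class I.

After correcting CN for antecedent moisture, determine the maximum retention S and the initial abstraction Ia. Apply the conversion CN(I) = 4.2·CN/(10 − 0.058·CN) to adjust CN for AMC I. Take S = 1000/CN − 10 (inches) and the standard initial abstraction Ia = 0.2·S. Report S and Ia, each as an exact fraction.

S = 500/29 in ≈ 17.241 in; Ia = 100/29 in ≈ 3.448 in

Dry (AMC I): CN(I) = 4.2·58/(10 − 0.058·58) = (1218/5)/(1659/250) = 2900/79 ≈ 36.709
S = 1000/(2900/79) − 10 = 500/29 in ≈ 17.241 in
Ia = 0.2·(500/29) = 100/29 in ≈ 3.448 in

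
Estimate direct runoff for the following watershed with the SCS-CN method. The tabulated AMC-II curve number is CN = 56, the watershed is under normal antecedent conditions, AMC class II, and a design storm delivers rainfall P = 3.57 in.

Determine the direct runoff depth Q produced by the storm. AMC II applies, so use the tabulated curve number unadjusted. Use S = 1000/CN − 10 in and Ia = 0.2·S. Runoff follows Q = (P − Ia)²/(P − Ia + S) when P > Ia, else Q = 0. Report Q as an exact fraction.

Q = 1957201/4829300 in ≈ 0.405 in

CN(II) = 56; AMC II needs no correction.
S = 1000/56 − 10 = 55/7 in ≈ 7.857 in
Initial abstraction Ia = S/5 = (55/7)/5 = 11/7 ≈ 1.571 in
P − Ia = 3.570 − 1.571 = 1399/700 ≈ 1.999 in (> 0, runoff occurs)
Q = (1399/700)²/((1399/700) + 55/7) = (1957201/490000)/(6899/700) = 1957201/4829300 in ≈ 0.405 in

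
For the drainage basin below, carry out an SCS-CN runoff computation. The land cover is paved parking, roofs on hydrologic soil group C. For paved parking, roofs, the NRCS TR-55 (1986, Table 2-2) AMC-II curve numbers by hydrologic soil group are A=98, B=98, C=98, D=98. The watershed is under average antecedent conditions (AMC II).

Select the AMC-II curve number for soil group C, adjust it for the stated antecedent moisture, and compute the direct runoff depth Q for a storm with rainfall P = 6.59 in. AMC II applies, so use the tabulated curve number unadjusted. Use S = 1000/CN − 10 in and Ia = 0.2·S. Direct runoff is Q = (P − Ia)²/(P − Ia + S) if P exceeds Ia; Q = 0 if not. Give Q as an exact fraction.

Q = 1029832281/162145900 in ≈ 6.351 in

NRCS table: paved parking, roofs, soil group C → CN(II) = 98
CN(II) = 98; AMC II needs no correction.
Max retention: S = 1000/98 − 10 = 10/49 in (≈ 0.204 in)
Ia = 0.2S: 0.2·0.204 = 0.041 in (exactly 2/49)
Excess rainfall: 6.590 − 0.041 = 6.549 in; P > Ia so Q > 0
Runoff Q = (P−Ia)²/(P−Ia+S) = (6.549)²/(6.549+0.204) = 1029832281/162145900 ≈ 6.351 in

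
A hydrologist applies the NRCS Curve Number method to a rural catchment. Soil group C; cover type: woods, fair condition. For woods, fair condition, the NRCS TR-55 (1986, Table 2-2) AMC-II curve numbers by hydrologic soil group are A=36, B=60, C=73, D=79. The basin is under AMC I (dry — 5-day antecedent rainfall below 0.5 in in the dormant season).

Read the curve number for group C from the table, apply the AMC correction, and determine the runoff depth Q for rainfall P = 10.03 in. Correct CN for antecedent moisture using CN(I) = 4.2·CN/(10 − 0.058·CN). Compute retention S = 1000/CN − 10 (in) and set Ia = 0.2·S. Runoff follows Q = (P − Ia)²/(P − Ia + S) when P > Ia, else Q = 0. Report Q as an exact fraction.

NRCS table: woods, fair condition, soil group C → CN(II) = 73
CN(I) from CN(II)=73: (4.2·73)/(10 − 0.058·73) = 51100/961 ≈ 53.174
Retention S: 1000/CN − 10 with CN=53.174 → S = 4500/511 ≈ 8.806 in
Ia = 0.2S: 0.2·8.806 = 1.761 in (exactly 900/511)
Since P=10.030 > Ia=1.761: effective rainfall P−Ia = 422533/51100 in
Q: (422533/51100)² ÷ (872533/51100) = 178534136089/44586436300 in (≈ 4.004 in)

Q = 178534136089/44586436300 in ≈ 4.004 in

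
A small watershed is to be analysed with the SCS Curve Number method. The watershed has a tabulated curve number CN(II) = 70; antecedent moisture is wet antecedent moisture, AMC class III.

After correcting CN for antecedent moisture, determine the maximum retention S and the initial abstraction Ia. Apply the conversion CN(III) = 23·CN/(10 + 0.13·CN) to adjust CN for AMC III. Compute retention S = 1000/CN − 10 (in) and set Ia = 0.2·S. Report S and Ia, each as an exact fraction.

CN(III) from CN(II)=70: (23·70)/(10 + 0.13·70) = 16100/191 ≈ 84.293
S = 1000/(16100/191) − 10 = 300/161 in ≈ 1.863 in
Ia = 0.2·(300/161) = 60/161 in ≈ 0.373 in

S = 300/161 in ≈ 1.863 in; Ia = 60/161 in ≈ 0.373 in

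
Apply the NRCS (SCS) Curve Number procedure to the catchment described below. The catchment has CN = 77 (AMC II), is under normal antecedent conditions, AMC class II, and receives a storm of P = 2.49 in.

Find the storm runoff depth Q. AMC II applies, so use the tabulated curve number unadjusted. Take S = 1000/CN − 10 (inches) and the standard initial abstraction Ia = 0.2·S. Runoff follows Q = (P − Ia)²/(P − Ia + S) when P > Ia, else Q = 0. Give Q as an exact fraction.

AMC II — tabulated CN = 77 applies directly.
S = 1000/77 − 10 = 230/77 in ≈ 2.987 in
Ia = 0.2S: 0.2·2.987 = 0.597 in (exactly 46/77)
P − Ia = 2.490 − 0.597 = 14573/7700 ≈ 1.893 in (> 0, runoff occurs)
Runoff Q = (P−Ia)²/(P−Ia+S) = (1.893)²/(1.893+2.987) = 212372329/289312100 ≈ 0.734 in

Q = 212372329/289312100 in ≈ 0.734 in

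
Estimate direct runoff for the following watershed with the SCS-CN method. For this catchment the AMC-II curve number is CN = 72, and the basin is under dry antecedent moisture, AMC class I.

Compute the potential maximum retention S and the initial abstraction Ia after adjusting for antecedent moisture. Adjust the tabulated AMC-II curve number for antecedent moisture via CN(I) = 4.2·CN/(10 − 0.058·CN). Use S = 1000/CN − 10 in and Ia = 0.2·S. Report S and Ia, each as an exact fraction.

S = 250/27 in ≈ 9.259 in; Ia = 50/27 in ≈ 1.852 in

CN(I) from CN(II)=72: (4.2·72)/(10 − 0.058·72) = 675/13 ≈ 51.923
Retention S: 1000/CN − 10 with CN=51.923 → S = 250/27 ≈ 9.259 in
Ia = 0.2S: 0.2·9.259 = 1.852 in (exactly 50/27)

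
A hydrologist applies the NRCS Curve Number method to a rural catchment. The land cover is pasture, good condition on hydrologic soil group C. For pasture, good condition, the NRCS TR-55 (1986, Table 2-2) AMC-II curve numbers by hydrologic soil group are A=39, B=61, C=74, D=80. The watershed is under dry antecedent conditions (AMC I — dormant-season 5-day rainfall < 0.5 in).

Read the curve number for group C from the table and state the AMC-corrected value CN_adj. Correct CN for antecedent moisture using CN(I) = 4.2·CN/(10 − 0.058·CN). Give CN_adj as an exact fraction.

NRCS table: pasture, good condition, soil group C → CN(II) = 74
Dry (AMC I): CN(I) = 4.2·74/(10 − 0.058·74) = (1554/5)/(1427/250) = 77700/1427 ≈ 54.450

CN_adj = 77700/1427 ≈ 54.450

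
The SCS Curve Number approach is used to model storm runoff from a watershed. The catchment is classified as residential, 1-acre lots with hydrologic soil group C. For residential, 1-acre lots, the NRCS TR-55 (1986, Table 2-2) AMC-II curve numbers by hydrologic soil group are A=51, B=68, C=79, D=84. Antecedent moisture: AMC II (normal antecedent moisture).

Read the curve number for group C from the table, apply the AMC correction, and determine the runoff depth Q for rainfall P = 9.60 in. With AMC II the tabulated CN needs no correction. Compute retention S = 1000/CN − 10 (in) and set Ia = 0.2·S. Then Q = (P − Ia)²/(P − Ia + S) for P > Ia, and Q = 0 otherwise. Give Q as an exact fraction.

NRCS table: residential, 1-acre lots, soil group C → CN(II) = 79
Average conditions: CN = 79 (no AMC adjustment).
S = 1000/79 − 10 = 210/79 in ≈ 2.658 in
Ia = 0.2S: 0.2·2.658 = 0.532 in (exactly 42/79)
Since P=9.600 > Ia=0.532: effective rainfall P−Ia = 3582/395 in
Q = (3582/395)²/((3582/395) + 210/79) = (12830724/156025)/(4632/395) = 1069227/152470 in ≈ 7.013 in

Q = 1069227/152470 in ≈ 7.013 in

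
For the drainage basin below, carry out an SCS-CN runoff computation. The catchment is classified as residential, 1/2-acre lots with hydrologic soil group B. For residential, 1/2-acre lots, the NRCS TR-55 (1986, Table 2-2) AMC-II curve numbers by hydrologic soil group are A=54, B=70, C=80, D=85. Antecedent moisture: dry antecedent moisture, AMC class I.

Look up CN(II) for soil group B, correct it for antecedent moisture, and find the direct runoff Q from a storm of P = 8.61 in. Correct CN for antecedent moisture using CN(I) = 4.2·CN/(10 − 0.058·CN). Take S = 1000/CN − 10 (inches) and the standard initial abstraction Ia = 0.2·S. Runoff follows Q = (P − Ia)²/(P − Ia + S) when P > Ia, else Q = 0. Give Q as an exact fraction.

Q = 1036131721/402726100 in ≈ 2.573 in

NRCS table: residential, 1/2-acre lots, soil group B → CN(II) = 70
CN(I) from CN(II)=70: (4.2·70)/(10 − 0.058·70) = 4900/99 ≈ 49.495
S = 1000/(4900/99) − 10 = 500/49 in ≈ 10.204 in
Initial abstraction Ia = S/5 = (500/49)/5 = 100/49 ≈ 2.041 in
Excess rainfall: 8.610 − 2.041 = 6.569 in; P > Ia so Q > 0
Q = (32189/4900)²/((32189/4900) + 500/49) = (1036131721/24010000)/(82189/4900) = 1036131721/402726100 in ≈ 2.573 in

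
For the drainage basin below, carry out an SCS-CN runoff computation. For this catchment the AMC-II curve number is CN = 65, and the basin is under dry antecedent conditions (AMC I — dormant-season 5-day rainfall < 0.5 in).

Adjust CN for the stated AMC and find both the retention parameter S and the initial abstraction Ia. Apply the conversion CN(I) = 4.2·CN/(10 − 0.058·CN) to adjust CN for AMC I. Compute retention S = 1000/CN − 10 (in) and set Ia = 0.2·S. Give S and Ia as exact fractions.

S = 500/39 in ≈ 12.821 in; Ia = 100/39 in ≈ 2.564 in

Adjust CN=65 to AMC I: 4.2·65/(10 − 0.058·65) → 273 ÷ (623/100) = 3900/89 ≈ 43.820
Retention S: 1000/CN − 10 with CN=43.820 → S = 500/39 ≈ 12.821 in
Ia = 0.2·(500/39) = 100/39 in ≈ 2.564 in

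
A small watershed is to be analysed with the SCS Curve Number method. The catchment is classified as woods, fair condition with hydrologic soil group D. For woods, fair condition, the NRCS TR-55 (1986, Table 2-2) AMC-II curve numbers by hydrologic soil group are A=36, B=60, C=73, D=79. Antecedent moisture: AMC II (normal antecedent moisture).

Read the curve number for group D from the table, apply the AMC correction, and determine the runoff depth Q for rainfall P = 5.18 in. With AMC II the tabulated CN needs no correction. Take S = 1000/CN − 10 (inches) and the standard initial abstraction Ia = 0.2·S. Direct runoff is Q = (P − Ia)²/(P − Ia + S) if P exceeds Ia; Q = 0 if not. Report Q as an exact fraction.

Q = 6880129/2326550 in ≈ 2.957 in

NRCS table: woods, fair condition, soil group D → CN(II) = 79
CN(II) = 79; AMC II needs no correction.
Retention S: 1000/CN − 10 with CN=79.000 → S = 210/79 ≈ 2.658 in
Ia = 0.2S: 0.2·2.658 = 0.532 in (exactly 42/79)
Since P=5.180 > Ia=0.532: effective rainfall P−Ia = 18361/3950 in
Q = (18361/3950)²/((18361/3950) + 210/79) = (337126321/15602500)/(28861/3950) = 6880129/2326550 in ≈ 2.957 in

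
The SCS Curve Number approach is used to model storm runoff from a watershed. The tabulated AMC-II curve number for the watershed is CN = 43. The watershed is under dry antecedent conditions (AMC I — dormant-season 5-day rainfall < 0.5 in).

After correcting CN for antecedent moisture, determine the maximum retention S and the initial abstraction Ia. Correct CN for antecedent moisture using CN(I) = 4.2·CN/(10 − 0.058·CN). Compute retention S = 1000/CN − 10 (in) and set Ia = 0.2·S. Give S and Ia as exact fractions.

S = 9500/301 in ≈ 31.561 in; Ia = 1900/301 in ≈ 6.312 in

CN(I) from CN(II)=43: (4.2·43)/(10 − 0.058·43) = 30100/1251 ≈ 24.061
Max retention: S = 1000/(30100/1251) − 10 = 9500/301 in (≈ 31.561 in)
Ia = 0.2S: 0.2·31.561 = 6.312 in (exactly 1900/301)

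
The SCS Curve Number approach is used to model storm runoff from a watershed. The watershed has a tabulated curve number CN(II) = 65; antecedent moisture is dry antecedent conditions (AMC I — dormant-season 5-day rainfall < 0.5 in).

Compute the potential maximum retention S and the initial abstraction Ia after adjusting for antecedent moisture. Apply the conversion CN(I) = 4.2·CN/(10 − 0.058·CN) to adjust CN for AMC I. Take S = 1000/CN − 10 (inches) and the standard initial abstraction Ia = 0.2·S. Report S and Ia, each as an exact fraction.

S = 500/39 in ≈ 12.821 in; Ia = 100/39 in ≈ 2.564 in

CN(I) from CN(II)=65: (4.2·65)/(10 − 0.058·65) = 3900/89 ≈ 43.820
S = 1000/(3900/89) − 10 = 500/39 in ≈ 12.821 in
Ia = 0.2S: 0.2·12.821 = 2.564 in (exactly 100/39)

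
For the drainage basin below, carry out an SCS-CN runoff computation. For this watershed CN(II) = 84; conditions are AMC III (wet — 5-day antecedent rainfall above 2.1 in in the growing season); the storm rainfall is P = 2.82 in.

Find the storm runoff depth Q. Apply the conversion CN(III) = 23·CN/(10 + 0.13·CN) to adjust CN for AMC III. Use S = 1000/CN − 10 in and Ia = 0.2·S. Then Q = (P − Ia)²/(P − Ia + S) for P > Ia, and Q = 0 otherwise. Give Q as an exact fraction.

Q = 4109194609/2031087450 in ≈ 2.023 in

Adjust CN=84 to AMC III: 23·84/(10 + 0.13·84) → 1932 ÷ (523/25) = 48300/523 ≈ 92.352
S = 1000/(48300/523) − 10 = 400/483 in ≈ 0.828 in
Initial abstraction Ia = S/5 = (400/483)/5 = 80/483 ≈ 0.166 in
Since P=2.820 > Ia=0.166: effective rainfall P−Ia = 64103/24150 in
Runoff Q = (P−Ia)²/(P−Ia+S) = (2.654)²/(2.654+0.828) = 4109194609/2031087450 ≈ 2.023 in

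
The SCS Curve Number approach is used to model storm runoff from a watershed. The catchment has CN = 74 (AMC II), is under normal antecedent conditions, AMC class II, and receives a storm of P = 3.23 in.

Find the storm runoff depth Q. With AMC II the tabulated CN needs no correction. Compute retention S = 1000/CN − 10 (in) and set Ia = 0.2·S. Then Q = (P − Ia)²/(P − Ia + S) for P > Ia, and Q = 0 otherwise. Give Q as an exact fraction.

Q = 87441201/82698700 in ≈ 1.057 in

CN(II) = 74; AMC II needs no correction.
Retention S: 1000/CN − 10 with CN=74.000 → S = 130/37 ≈ 3.514 in
Ia = 0.2S: 0.2·3.514 = 0.703 in (exactly 26/37)
Excess rainfall: 3.230 − 0.703 = 2.527 in; P > Ia so Q > 0
Runoff Q = (P−Ia)²/(P−Ia+S) = (2.527)²/(2.527+3.514) = 87441201/82698700 ≈ 1.057 in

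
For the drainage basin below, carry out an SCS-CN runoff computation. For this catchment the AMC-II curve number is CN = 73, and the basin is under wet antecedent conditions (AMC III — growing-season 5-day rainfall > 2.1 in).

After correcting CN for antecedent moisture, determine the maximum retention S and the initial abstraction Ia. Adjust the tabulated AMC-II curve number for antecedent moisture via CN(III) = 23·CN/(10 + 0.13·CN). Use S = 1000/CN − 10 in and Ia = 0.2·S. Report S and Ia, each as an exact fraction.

S = 2700/1679 in ≈ 1.608 in; Ia = 540/1679 in ≈ 0.322 in

Wet (AMC III): CN(III) = 23·73/(10 + 0.13·73) = 1679/(1949/100) = 167900/1949 ≈ 86.147
Retention S: 1000/CN − 10 with CN=86.147 → S = 2700/1679 ≈ 1.608 in
Initial abstraction Ia = S/5 = (2700/1679)/5 = 540/1679 ≈ 0.322 in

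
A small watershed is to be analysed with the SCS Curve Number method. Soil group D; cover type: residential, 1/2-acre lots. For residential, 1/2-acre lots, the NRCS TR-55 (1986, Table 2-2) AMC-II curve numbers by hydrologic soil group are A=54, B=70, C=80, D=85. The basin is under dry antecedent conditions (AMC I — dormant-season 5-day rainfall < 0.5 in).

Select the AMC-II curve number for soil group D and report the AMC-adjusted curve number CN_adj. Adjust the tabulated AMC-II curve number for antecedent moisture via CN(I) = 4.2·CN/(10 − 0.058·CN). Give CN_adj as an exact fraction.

CN_adj = 11900/169 ≈ 70.414

NRCS table: residential, 1/2-acre lots, soil group D → CN(II) = 85
Dry (AMC I): CN(I) = 4.2·85/(10 − 0.058·85) = 357/(507/100) = 11900/169 ≈ 70.414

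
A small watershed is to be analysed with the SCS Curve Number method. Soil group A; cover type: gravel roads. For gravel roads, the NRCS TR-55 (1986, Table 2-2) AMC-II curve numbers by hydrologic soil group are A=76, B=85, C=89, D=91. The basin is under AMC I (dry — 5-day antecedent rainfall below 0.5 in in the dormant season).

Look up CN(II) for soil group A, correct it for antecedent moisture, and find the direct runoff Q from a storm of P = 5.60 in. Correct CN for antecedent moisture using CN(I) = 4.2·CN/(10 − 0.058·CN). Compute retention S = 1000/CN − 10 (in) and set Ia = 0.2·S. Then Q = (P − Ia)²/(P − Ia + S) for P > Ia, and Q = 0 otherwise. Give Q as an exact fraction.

NRCS table: gravel roads, soil group A → CN(II) = 76
CN(I) from CN(II)=76: (4.2·76)/(10 − 0.058·76) = 13300/233 ≈ 57.082
Retention S: 1000/CN − 10 with CN=57.082 → S = 1000/133 ≈ 7.519 in
Ia = 0.2S: 0.2·7.519 = 1.504 in (exactly 200/133)
Excess rainfall: 5.600 − 1.504 = 4.096 in; P > Ia so Q > 0
Runoff Q = (P−Ia)²/(P−Ia+S) = (4.096)²/(4.096+7.519) = 1855044/1284115 ≈ 1.445 in

Q = 1855044/1284115 in ≈ 1.445 in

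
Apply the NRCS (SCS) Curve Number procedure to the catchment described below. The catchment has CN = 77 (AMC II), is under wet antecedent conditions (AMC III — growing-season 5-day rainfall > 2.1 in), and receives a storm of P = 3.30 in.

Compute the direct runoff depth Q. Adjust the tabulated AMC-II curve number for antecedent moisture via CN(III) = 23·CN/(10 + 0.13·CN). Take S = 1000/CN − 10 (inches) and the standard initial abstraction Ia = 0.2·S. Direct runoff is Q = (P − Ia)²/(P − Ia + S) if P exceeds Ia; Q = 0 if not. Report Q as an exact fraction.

Q = 5480281/2572570 in ≈ 2.130 in

CN(III) from CN(II)=77: (23·77)/(10 + 0.13·77) = 7700/87 ≈ 88.506
S = 1000/(7700/87) − 10 = 100/77 in ≈ 1.299 in
Ia = 0.2·(100/77) = 20/77 in ≈ 0.260 in
Since P=3.300 > Ia=0.260: effective rainfall P−Ia = 2341/770 in
Q: (2341/770)² ÷ (3341/770) = 5480281/2572570 in (≈ 2.130 in)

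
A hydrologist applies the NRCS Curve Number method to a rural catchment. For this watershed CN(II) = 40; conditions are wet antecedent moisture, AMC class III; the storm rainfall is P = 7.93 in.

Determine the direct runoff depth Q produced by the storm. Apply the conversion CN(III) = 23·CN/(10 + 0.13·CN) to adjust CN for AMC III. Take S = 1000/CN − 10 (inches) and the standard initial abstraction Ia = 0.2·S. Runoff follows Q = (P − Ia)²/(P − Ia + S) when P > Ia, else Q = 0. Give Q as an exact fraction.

Q = 232227121/69549700 in ≈ 3.339 in

CN(III) from CN(II)=40: (23·40)/(10 + 0.13·40) = 1150/19 ≈ 60.526
Max retention: S = 1000/(1150/19) − 10 = 150/23 in (≈ 6.522 in)
Ia = 0.2S: 0.2·6.522 = 1.304 in (exactly 30/23)
P − Ia = 7.930 − 1.304 = 15239/2300 ≈ 6.626 in (> 0, runoff occurs)
Q = (15239/2300)²/((15239/2300) + 150/23) = (232227121/5290000)/(30239/2300) = 232227121/69549700 in ≈ 3.339 in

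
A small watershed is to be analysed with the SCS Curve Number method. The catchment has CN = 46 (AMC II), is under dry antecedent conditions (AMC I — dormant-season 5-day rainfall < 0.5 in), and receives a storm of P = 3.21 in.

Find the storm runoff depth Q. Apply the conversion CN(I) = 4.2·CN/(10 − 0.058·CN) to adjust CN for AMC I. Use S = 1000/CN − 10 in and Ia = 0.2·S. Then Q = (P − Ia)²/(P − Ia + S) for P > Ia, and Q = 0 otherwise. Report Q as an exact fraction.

Q = 0 in ≈ 0.000 in

Dry (AMC I): CN(I) = 4.2·46/(10 − 0.058·46) = (966/5)/(1833/250) = 16100/611 ≈ 26.350
Retention S: 1000/CN − 10 with CN=26.350 → S = 4500/161 ≈ 27.950 in
Ia = 0.2·(4500/161) = 900/161 in ≈ 5.590 in
P = 3.210 ≤ Ia = 5.590 in: entire storm abstracted, Q = 0.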